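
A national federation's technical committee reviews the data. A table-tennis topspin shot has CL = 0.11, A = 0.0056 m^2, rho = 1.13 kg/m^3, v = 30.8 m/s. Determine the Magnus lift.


FM = 0.5 * CL * rho * A * v^2
FM = 0.5 * 0.11 * 1.13 * 0.0056 * 30.8^2
v^2 = 948.64
FM = 0.5 * 0.11 * 1.13 * 0.0056 * 948.64 = 0.3302 N

0.3302 N


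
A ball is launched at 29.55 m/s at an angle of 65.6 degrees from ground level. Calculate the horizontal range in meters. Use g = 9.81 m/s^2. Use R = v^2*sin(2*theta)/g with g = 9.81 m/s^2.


R = v^2 * sin(2*theta) / g
Convert angle to radians: theta = 65.6 deg = 1.1449 rad
sin(2*theta) = sin(2.2899) = 0.7524
R = 29.55^2 * 0.7524 / 9.81
R = 873.2025 * 0.7524 / 9.81 = 66.9736 m

66.9736 m


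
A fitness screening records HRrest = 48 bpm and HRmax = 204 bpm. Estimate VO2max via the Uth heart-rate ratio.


VO2max = 15.3 * HRmax / HRrest
VO2max = 15.3 * 204 / 48
VO2max = 3121.2 / 48 = 65.025 mL/kg/min

65.025 mL/kg/min


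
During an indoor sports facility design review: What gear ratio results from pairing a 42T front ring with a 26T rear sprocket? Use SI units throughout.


GR = front_teeth / rear_teeth
GR = 42 / 26
GR = 1.6154

1.6154


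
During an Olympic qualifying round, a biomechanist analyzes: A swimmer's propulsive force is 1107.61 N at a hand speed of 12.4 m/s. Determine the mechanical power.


P = F * v
P = 1107.61 * 12.4
P = 13734.364 W

13734.364 W


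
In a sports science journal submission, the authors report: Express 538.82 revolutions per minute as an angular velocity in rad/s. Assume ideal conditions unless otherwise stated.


omega = RPM * 2 * pi / 60
omega = 538.82 * 2 * 3.14159 / 60
omega = 3385.5059 / 60 = 56.4251 rad/s

56.4251 rad/s


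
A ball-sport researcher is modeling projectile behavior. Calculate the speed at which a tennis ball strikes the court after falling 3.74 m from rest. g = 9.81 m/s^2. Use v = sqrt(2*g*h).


v = sqrt(2 * g * h)
v = sqrt(2 * 9.81 * 3.74)
v = sqrt(73.3788) = 8.5661 m/s

8.5661 m/s


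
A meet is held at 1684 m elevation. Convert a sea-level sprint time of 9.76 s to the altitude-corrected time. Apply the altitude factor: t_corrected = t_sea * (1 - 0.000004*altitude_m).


Correction factor = 1 - 0.000004 * 1684 = 0.993264
t_corrected = t_sea * factor = 9.76 * 0.993264
t_corrected = 9.6943 s

9.6943 s


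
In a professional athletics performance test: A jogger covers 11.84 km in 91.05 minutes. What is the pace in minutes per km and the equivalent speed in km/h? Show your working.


Pace = time / distance = 91.05 min / 11.84 km = 7.69 min/km
Speed = distance / time_in_hours = 11.84 / 1.5175 hr
Speed = 7.8023 km/h

7.69 min/km, 7.8023 km/h


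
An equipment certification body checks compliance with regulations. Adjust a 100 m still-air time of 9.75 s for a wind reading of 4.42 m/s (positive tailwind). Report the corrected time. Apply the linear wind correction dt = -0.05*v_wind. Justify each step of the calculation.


dt = -0.05 * v_wind = -0.05 * 4.42 = -0.221 s
t_corrected = t_still + dt = 9.75 + (-0.221)
t_corrected = 9.529 s

9.529 s


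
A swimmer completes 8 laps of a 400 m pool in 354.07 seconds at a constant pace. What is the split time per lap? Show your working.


Split time = total_time / n_laps = 354.07 / 8
Split time = 44.2587 s per lap

44.2587 s


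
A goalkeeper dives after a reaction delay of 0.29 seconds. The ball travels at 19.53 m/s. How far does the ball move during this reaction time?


d = v * t
d = 19.53 * 0.29
d = 5.6637 m

5.6637 m


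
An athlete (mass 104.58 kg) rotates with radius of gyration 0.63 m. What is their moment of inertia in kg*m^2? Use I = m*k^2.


I = m * k^2
I = 104.58 * 0.63^2
I = 104.58 * 0.3969 = 41.5078 kg*m^2

41.5078 kg*m^2


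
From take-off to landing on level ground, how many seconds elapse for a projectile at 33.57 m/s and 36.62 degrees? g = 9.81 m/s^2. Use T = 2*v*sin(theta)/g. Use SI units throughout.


T = 2*v*sin(theta)/g
sin(theta) = sin(36.62 deg) = 0.5965
T = 2*33.57*0.5965 / 9.81
T = 40.0494 / 9.81 = 4.0825 s

4.0825 s


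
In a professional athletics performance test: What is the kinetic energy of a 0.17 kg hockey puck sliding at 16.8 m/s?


KE = 0.5 * m * v^2
KE = 0.5 * 0.17 * 16.8^2
KE = 0.5 * 0.17 * 282.24 = 23.9904 J

23.9904 J


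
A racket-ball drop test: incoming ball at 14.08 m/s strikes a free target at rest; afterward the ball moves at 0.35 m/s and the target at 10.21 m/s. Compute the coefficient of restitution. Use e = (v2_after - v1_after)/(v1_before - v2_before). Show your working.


e = (v2_after - v1_after) / (v1_before - v2_before)
Numerator = 10.21 - 0.35 = 9.86
Denominator = 14.08 - 0 = 14.08
e = 9.86 / 14.08 = 0.7003

0.7003


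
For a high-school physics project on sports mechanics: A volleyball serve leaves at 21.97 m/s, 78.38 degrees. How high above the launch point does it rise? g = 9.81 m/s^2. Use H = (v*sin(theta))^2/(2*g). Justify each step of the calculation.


H = (v*sin(theta))^2 / (2*g)
vy = v*sin(theta) = 21.97 * sin(78.38 deg) = 21.5197 m/s
H = vy^2 / (2*g) = 463.0986 / (2*9.81)
H = 463.0986 / 19.62 = 23.6034 m

23.6034 m


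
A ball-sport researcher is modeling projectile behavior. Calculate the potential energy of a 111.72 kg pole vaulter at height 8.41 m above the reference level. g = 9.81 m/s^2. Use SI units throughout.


PE = m * g * h
PE = 111.72 * 9.81 * 8.41
PE = 1095.9732 * 8.41 = 9217.1346 J

9217.1346 J


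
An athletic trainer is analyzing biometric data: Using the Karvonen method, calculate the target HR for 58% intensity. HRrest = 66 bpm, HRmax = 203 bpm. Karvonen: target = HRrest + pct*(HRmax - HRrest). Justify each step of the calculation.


Target = HRrest + pct*(HRmax - HRrest)
Heart rate reserve = HRmax - HRrest = 203 - 66 = 137 bpm
Fraction = 58% = 0.58
Target = 66 + 0.58 * 137
Target = 66 + 79.46 = 145.46 bpm

145.46 bpm


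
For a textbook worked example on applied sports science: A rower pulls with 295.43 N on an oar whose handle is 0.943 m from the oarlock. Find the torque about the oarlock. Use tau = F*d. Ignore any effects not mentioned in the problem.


tau = F * d
tau = 295.43 * 0.943
tau = 278.5905 N*m

278.5905 N*m


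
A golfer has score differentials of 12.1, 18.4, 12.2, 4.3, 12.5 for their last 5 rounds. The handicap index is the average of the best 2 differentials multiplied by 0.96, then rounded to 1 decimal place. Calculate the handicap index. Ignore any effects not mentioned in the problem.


All differentials: 12.1, 18.4, 12.2, 4.3, 12.5
Sorted: 4.3, 12.1, 12.2, 12.5, 18.4
Best 2: 4.3, 12.1
Average of best = 16.4 / 2 = 8.2
Raw index = 8.2 * 0.96 = 7.872
Handicap index = round(7.872, 1) = 7.9

7.9


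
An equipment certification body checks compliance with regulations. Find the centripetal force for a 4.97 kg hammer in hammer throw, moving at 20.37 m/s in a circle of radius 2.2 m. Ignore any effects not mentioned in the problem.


Fc = m * v^2 / r
v^2 = 20.37^2 = 414.9369
Fc = 4.97 * 414.9369 / 2.2
Fc = 2062.2364 / 2.2 = 937.3802 N

937.3802 N


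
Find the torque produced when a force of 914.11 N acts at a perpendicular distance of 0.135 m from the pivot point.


tau = F * d
tau = 914.11 * 0.135
tau = 123.4049 N*m

123.4049 N*m


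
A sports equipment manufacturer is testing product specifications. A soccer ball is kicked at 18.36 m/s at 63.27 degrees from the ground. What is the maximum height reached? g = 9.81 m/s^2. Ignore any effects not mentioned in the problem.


H = (v*sin(theta))^2 / (2*g)
vy = v*sin(theta) = 18.36 * sin(63.27 deg) = 16.398 m/s
H = vy^2 / (2*g) = 268.8937 / (2*9.81)
H = 268.8937 / 19.62 = 13.7051 m

13.7051 m


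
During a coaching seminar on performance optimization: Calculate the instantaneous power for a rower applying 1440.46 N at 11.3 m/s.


P = F * v
P = 1440.46 * 11.3
P = 16277.198 W

16277.198 W


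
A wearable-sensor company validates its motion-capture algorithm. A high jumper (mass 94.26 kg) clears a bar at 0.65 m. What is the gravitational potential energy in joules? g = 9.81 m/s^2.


PE = m * g * h
PE = 94.26 * 9.81 * 0.65
PE = 924.6906 * 0.65 = 601.0489 J

601.0489 J


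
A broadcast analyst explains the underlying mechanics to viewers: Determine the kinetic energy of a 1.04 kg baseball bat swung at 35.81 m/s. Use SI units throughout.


KE = 0.5 * m * v^2
KE = 0.5 * 1.04 * 35.81^2
KE = 0.5 * 1.04 * 1282.3561 = 666.8252 J

666.8252 J


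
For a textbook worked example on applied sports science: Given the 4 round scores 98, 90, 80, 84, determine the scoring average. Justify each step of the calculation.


Average = sum / n
Sum = 352
Average = 352 / 4 = 88

88


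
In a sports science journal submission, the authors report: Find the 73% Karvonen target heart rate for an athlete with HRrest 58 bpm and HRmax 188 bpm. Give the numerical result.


Target = HRrest + pct*(HRmax - HRrest)
Heart rate reserve = HRmax - HRrest = 188 - 58 = 130 bpm
Fraction = 73% = 0.73
Target = 58 + 0.73 * 130
Target = 58 + 94.9 = 152.9 bpm

152.9 bpm


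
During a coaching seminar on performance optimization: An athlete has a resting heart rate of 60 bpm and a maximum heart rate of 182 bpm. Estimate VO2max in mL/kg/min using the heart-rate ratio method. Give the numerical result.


VO2max = 15.3 * HRmax / HRrest
VO2max = 15.3 * 182 / 60
VO2max = 2784.6 / 60 = 46.41 mL/kg/min

46.41 mL/kg/min


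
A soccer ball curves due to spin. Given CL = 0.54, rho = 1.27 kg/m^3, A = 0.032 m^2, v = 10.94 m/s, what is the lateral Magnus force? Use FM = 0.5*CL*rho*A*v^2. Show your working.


FM = 0.5 * CL * rho * A * v^2
FM = 0.5 * 0.54 * 1.27 * 0.032 * 10.94^2
v^2 = 119.6836
FM = 0.5 * 0.54 * 1.27 * 0.032 * 119.6836 = 1.3133 N

1.3133 N


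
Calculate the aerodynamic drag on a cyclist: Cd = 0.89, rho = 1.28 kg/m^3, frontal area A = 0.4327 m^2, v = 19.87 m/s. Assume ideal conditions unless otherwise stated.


Fd = 0.5 * Cd * rho * A * v^2
Fd = 0.5 * 0.89 * 1.28 * 0.4327 * 19.87^2
v^2 = 394.8169
Fd = 0.5 * 0.89 * 1.28 * 0.4327 * 394.8169 = 97.3089 N

97.3089 N


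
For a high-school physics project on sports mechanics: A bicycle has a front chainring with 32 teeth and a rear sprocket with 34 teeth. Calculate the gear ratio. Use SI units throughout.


GR = front_teeth / rear_teeth
GR = 32 / 34
GR = 0.9412

0.9412


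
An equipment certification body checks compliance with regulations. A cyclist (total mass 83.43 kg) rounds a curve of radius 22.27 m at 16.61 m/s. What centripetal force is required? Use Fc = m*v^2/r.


Fc = m * v^2 / r
v^2 = 16.61^2 = 275.8921
Fc = 83.43 * 275.8921 / 22.27
Fc = 23017.6779 / 22.27 = 1033.5733 N

1033.5733 N


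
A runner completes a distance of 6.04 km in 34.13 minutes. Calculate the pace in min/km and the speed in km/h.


Pace = time / distance = 34.13 min / 6.04 km = 5.6507 min/km
Speed = distance / time_in_hours = 6.04 / 0.5688 hr
Speed = 10.6182 km/h

5.6507 min/km, 10.6182 km/h


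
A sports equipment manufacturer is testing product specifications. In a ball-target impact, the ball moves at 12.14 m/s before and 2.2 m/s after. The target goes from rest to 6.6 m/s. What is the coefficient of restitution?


e = (v2_after - v1_after) / (v1_before - v2_before)
Numerator = 6.6 - 2.2 = 4.4
Denominator = 12.14 - 0 = 12.14
e = 4.4 / 12.14 = 0.3624

0.3624


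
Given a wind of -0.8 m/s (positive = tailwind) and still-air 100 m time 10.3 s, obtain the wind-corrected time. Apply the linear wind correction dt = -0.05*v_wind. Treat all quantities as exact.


dt = -0.05 * v_wind = -0.05 * -0.8 = 0.04 s
t_corrected = t_still + dt = 10.3 + (0.04)
t_corrected = 10.34 s

10.34 s


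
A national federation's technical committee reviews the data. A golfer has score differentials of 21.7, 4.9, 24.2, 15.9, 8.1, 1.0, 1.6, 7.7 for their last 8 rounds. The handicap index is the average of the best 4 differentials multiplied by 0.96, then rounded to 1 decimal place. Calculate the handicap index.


All differentials: 21.7, 4.9, 24.2, 15.9, 8.1, 1.0, 1.6, 7.7
Sorted: 1.0, 1.6, 4.9, 7.7, 8.1, 15.9, 21.7, 24.2
Best 4: 1.0, 1.6, 4.9, 7.7
Average of best = 15.2 / 4 = 3.8
Raw index = 3.8 * 0.96 = 3.648
Handicap index = round(3.648, 1) = 3.6

3.6


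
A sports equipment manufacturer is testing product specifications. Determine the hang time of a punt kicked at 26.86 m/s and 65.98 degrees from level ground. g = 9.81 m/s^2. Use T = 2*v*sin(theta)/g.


T = 2*v*sin(theta)/g
sin(theta) = sin(65.98 deg) = 0.9134
T = 2*26.86*0.9134 / 9.81
T = 49.068 / 9.81 = 5.0018 s

5.0018 s


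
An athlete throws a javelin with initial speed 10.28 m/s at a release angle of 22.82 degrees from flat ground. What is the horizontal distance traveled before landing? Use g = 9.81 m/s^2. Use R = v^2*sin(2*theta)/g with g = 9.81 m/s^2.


R = v^2 * sin(2*theta) / g
Convert angle to radians: theta = 22.82 deg = 0.3983 rad
sin(2*theta) = sin(0.7966) = 0.715
R = 10.28^2 * 0.715 / 9.81
R = 105.6784 * 0.715 / 9.81 = 7.7019 m

7.7019 m


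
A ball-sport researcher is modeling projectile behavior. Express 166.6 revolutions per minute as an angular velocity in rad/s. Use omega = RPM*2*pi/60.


omega = RPM * 2 * pi / 60
omega = 166.6 * 2 * 3.14159 / 60
omega = 1046.7787 / 60 = 17.4463 rad/s

17.4463 rad/s


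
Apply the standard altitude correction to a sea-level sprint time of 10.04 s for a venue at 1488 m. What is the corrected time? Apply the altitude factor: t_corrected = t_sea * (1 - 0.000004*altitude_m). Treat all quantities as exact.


Correction factor = 1 - 0.000004 * 1488 = 0.994048
t_corrected = t_sea * factor = 10.04 * 0.994048
t_corrected = 9.9802 s

9.9802 s


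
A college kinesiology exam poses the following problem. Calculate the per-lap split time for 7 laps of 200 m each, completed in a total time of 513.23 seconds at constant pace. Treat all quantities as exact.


Split time = total_time / n_laps = 513.23 / 7
Split time = 73.3186 s per lap

73.3186 s


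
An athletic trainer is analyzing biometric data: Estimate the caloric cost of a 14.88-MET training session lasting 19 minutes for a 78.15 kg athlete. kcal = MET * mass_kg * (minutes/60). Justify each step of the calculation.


kcal = MET * mass * time_hr
Convert time: 19 min = 0.3167 hr
kcal = 14.88 * 78.15 * 0.3167
kcal = 368.2428 kcal

368.2428 kcal


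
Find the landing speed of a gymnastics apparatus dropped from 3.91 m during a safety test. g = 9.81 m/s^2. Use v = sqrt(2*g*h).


v = sqrt(2 * g * h)
v = sqrt(2 * 9.81 * 3.91)
v = sqrt(76.7142) = 8.7587 m/s

8.7587 m/s


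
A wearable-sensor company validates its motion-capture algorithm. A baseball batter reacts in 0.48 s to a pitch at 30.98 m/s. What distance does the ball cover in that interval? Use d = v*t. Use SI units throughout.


d = v * t
d = 30.98 * 0.48
d = 14.8704 m

14.8704 m


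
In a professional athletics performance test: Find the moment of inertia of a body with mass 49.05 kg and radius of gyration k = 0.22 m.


I = m * k^2
I = 49.05 * 0.22^2
I = 49.05 * 0.0484 = 2.374 kg*m^2

2.374 kg*m^2


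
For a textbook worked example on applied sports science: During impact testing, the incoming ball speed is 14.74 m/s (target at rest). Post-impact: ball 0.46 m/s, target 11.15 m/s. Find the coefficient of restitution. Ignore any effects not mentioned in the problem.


e = (v2_after - v1_after) / (v1_before - v2_before)
Numerator = 11.15 - 0.46 = 10.69
Denominator = 14.74 - 0 = 14.74
e = 10.69 / 14.74 = 0.7252

0.7252


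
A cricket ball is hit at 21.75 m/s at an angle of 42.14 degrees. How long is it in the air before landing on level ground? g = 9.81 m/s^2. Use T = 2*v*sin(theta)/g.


T = 2*v*sin(theta)/g
sin(theta) = sin(42.14 deg) = 0.6709
T = 2*21.75*0.6709 / 9.81
T = 29.1861 / 9.81 = 2.9751 s

2.9751 s


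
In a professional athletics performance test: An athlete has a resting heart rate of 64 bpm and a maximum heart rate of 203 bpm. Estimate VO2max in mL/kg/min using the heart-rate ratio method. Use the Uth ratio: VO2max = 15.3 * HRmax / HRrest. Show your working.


VO2max = 15.3 * HRmax / HRrest
VO2max = 15.3 * 203 / 64
VO2max = 3105.9 / 64 = 48.5297 mL/kg/min

48.5297 mL/kg/min


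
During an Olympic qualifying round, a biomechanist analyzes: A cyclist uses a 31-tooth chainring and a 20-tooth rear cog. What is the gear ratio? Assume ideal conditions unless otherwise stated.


GR = front_teeth / rear_teeth
GR = 31 / 20
GR = 1.55

1.55


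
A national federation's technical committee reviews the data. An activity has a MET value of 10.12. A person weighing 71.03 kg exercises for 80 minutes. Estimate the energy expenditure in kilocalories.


kcal = MET * mass * time_hr
Convert time: 80 min = 1.3333 hr
kcal = 10.12 * 71.03 * 1.3333
kcal = 958.4315 kcal

958.4315 kcal


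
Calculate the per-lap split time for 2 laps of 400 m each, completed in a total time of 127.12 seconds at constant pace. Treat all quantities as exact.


Split time = total_time / n_laps = 127.12 / 2
Split time = 63.56 s per lap

63.56 s


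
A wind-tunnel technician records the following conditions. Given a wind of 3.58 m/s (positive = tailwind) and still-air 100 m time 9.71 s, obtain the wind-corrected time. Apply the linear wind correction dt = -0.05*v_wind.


dt = -0.05 * v_wind = -0.05 * 3.58 = -0.179 s
t_corrected = t_still + dt = 9.71 + (-0.179)
t_corrected = 9.531 s

9.531 s


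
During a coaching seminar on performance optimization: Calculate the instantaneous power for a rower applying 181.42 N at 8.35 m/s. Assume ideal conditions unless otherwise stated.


P = F * v
P = 181.42 * 8.35
P = 1514.857 W

1514.857 W


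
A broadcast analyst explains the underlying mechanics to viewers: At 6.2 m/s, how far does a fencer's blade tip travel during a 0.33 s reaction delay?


d = v * t
d = 6.2 * 0.33
d = 2.046 m

2.046 m


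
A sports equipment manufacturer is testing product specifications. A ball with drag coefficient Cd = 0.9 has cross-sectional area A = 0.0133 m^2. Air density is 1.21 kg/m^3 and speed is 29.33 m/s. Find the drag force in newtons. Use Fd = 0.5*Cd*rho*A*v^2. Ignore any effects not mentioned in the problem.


Fd = 0.5 * Cd * rho * A * v^2
Fd = 0.5 * 0.9 * 1.21 * 0.0133 * 29.33^2
v^2 = 860.2489
Fd = 0.5 * 0.9 * 1.21 * 0.0133 * 860.2489 = 6.2298 N

6.2298 N


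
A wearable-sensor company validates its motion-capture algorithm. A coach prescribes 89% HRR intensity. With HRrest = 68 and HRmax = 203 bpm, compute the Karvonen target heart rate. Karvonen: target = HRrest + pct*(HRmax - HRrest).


Target = HRrest + pct*(HRmax - HRrest)
Heart rate reserve = HRmax - HRrest = 203 - 68 = 135 bpm
Fraction = 89% = 0.89
Target = 68 + 0.89 * 135
Target = 68 + 120.15 = 188.15 bpm

188.15 bpm


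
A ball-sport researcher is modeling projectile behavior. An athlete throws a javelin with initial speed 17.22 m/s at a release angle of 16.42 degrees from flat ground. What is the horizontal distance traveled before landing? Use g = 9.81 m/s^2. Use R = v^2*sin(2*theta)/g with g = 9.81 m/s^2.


R = v^2 * sin(2*theta) / g
Convert angle to radians: theta = 16.42 deg = 0.2866 rad
sin(2*theta) = sin(0.5732) = 0.5423
R = 17.22^2 * 0.5423 / 9.81
R = 296.5284 * 0.5423 / 9.81 = 16.392 m

16.392 m


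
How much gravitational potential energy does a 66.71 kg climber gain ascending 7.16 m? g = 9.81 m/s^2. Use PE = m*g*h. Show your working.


PE = m * g * h
PE = 66.71 * 9.81 * 7.16
PE = 654.4251 * 7.16 = 4685.6837 J

4685.6837 J


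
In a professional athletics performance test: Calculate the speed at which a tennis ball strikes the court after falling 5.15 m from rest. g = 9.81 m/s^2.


v = sqrt(2 * g * h)
v = sqrt(2 * 9.81 * 5.15)
v = sqrt(101.043) = 10.052 m/s

10.052 m/s


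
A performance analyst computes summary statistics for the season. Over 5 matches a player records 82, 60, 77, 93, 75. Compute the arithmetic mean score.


Average = sum / n
Sum = 387
Average = 387 / 5 = 77.4

77.4


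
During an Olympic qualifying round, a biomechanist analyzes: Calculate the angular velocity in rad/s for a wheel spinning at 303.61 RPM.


omega = RPM * 2 * pi / 60
omega = 303.61 * 2 * 3.14159 / 60
omega = 1907.6379 / 60 = 31.794 rad/s

31.794 rad/s


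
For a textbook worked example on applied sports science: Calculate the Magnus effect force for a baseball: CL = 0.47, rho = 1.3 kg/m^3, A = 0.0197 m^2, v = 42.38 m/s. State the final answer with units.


FM = 0.5 * CL * rho * A * v^2
FM = 0.5 * 0.47 * 1.3 * 0.0197 * 42.38^2
v^2 = 1796.0644
FM = 0.5 * 0.47 * 1.3 * 0.0197 * 1796.0644 = 10.8093 N

10.8093 N


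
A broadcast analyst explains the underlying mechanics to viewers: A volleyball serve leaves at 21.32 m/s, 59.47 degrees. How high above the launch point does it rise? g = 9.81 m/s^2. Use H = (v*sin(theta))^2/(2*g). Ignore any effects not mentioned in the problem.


H = (v*sin(theta))^2 / (2*g)
vy = v*sin(theta) = 21.32 * sin(59.47 deg) = 18.3643 m/s
H = vy^2 / (2*g) = 337.2462 / (2*9.81)
H = 337.2462 / 19.62 = 17.1889 m

17.1889 m


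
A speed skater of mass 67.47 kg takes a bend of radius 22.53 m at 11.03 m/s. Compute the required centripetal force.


Fc = m * v^2 / r
v^2 = 11.03^2 = 121.6609
Fc = 67.47 * 121.6609 / 22.53
Fc = 8208.4609 / 22.53 = 364.3347 N

364.3347 N


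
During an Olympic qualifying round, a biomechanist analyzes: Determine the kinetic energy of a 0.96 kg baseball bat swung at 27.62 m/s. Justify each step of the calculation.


KE = 0.5 * m * v^2
KE = 0.5 * 0.96 * 27.62^2
KE = 0.5 * 0.96 * 762.8644 = 366.1749 J

366.1749 J


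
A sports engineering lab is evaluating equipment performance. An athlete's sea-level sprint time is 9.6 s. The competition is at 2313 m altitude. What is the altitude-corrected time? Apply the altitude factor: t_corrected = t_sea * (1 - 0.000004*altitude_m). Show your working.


Correction factor = 1 - 0.000004 * 2313 = 0.990748
t_corrected = t_sea * factor = 9.6 * 0.990748
t_corrected = 9.5112 s

9.5112 s


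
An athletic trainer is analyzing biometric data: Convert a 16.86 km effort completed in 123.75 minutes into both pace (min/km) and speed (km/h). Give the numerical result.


Pace = time / distance = 123.75 min / 16.86 km = 7.3399 min/km
Speed = distance / time_in_hours = 16.86 / 2.0625 hr
Speed = 8.1745 km/h

7.3399 min/km, 8.1745 km/h


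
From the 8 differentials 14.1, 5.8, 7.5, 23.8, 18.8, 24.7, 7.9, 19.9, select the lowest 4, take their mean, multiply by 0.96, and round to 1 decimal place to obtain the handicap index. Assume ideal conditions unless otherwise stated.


All differentials: 14.1, 5.8, 7.5, 23.8, 18.8, 24.7, 7.9, 19.9
Sorted: 5.8, 7.5, 7.9, 14.1, 18.8, 19.9, 23.8, 24.7
Best 4: 5.8, 7.5, 7.9, 14.1
Average of best = 35.3 / 4 = 8.825
Raw index = 8.825 * 0.96 = 8.472
Handicap index = round(8.472, 1) = 8.5

8.5


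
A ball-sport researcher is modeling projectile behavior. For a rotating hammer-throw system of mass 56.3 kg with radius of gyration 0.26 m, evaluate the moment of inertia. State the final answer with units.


I = m * k^2
I = 56.3 * 0.26^2
I = 56.3 * 0.0676 = 3.8059 kg*m^2

3.8059 kg*m^2


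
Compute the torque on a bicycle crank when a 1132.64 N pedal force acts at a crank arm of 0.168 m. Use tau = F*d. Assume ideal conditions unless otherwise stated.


tau = F * d
tau = 1132.64 * 0.168
tau = 190.2835 N*m

190.2835 N*m


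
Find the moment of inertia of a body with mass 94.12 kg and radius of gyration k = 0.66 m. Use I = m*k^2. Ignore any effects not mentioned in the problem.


I = m * k^2
I = 94.12 * 0.66^2
I = 94.12 * 0.4356 = 40.9987 kg*m^2

40.9987 kg*m^2


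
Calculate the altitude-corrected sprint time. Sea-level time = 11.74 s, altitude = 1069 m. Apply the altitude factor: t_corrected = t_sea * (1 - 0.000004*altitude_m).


Correction factor = 1 - 0.000004 * 1069 = 0.995724
t_corrected = t_sea * factor = 11.74 * 0.995724
t_corrected = 11.6898 s

11.6898 s


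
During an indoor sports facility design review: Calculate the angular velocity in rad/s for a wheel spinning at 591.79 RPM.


omega = RPM * 2 * pi / 60
omega = 591.79 * 2 * 3.14159 / 60
omega = 3718.3262 / 60 = 61.9721 rad/s

61.9721 rad/s


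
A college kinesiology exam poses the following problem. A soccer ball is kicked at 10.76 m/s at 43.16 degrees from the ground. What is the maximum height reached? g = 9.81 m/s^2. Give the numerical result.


H = (v*sin(theta))^2 / (2*g)
vy = v*sin(theta) = 10.76 * sin(43.16 deg) = 7.3602 m/s
H = vy^2 / (2*g) = 54.1733 / (2*9.81)
H = 54.1733 / 19.62 = 2.7611 m

2.7611 m


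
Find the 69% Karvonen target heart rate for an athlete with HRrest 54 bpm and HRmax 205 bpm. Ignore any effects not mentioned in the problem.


Target = HRrest + pct*(HRmax - HRrest)
Heart rate reserve = HRmax - HRrest = 205 - 54 = 151 bpm
Fraction = 69% = 0.69
Target = 54 + 0.69 * 151
Target = 54 + 104.19 = 158.19 bpm

158.19 bpm


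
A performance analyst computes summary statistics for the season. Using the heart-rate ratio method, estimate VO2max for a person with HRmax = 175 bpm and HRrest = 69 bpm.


VO2max = 15.3 * HRmax / HRrest
VO2max = 15.3 * 175 / 69
VO2max = 2677.5 / 69 = 38.8043 mL/kg/min

38.8043 mL/kg/min


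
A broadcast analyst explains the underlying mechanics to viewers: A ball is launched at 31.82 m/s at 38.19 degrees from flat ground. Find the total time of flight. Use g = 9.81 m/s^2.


T = 2*v*sin(theta)/g
sin(theta) = sin(38.19 deg) = 0.6183
T = 2*31.82*0.6183 / 9.81
T = 39.3468 / 9.81 = 4.0109 s

4.0109 s


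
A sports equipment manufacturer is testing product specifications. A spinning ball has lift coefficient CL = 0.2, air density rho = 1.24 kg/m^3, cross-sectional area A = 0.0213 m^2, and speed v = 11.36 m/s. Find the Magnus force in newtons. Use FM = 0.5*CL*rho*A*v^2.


FM = 0.5 * CL * rho * A * v^2
FM = 0.5 * 0.2 * 1.24 * 0.0213 * 11.36^2
v^2 = 129.0496
FM = 0.5 * 0.2 * 1.24 * 0.0213 * 129.0496 = 0.3408 N

0.3408 N


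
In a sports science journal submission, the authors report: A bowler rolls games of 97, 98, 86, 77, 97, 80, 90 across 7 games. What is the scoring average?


Average = sum / n
Sum = 625
Average = 625 / 7 = 89.2857

89.2857


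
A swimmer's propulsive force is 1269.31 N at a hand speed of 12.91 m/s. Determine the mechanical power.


P = F * v
P = 1269.31 * 12.91
P = 16386.7921 W

16386.7921 W


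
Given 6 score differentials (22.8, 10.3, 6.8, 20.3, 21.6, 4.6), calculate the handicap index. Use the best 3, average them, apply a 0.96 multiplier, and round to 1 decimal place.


All differentials: 22.8, 10.3, 6.8, 20.3, 21.6, 4.6
Sorted: 4.6, 6.8, 10.3, 20.3, 21.6, 22.8
Best 3: 4.6, 6.8, 10.3
Average of best = 21.7 / 3 = 7.2333
Raw index = 7.2333 * 0.96 = 6.944
Handicap index = round(6.944, 1) = 6.9

6.9


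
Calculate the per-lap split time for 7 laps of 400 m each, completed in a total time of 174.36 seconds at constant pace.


Split time = total_time / n_laps = 174.36 / 7
Split time = 24.9086 s per lap

24.9086 s


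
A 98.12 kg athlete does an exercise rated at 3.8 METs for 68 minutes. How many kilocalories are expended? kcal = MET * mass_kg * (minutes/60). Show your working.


kcal = MET * mass * time_hr
Convert time: 68 min = 1.1333 hr
kcal = 3.8 * 98.12 * 1.1333
kcal = 422.5701 kcal

422.5701 kcal


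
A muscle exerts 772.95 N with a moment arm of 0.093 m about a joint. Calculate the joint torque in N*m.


tau = F * d
tau = 772.95 * 0.093
tau = 71.8843 N*m

71.8843 N*m


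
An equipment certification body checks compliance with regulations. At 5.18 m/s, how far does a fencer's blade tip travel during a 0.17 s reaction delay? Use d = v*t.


d = v * t
d = 5.18 * 0.17
d = 0.8806 m

0.8806 m


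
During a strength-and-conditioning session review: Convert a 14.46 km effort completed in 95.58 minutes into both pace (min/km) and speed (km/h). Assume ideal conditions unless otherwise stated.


Pace = time / distance = 95.58 min / 14.46 km = 6.61 min/km
Speed = distance / time_in_hours = 14.46 / 1.593 hr
Speed = 9.0772 km/h

6.61 min/km, 9.0772 km/h


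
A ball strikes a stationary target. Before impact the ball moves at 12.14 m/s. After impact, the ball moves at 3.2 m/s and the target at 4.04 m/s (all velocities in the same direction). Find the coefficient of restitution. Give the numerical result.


e = (v2_after - v1_after) / (v1_before - v2_before)
Numerator = 4.04 - 3.2 = 0.84
Denominator = 12.14 - 0 = 12.14
e = 0.84 / 12.14 = 0.0692

0.0692


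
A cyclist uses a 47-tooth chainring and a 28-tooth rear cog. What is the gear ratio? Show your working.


GR = front_teeth / rear_teeth
GR = 47 / 28
GR = 1.6786

1.6786


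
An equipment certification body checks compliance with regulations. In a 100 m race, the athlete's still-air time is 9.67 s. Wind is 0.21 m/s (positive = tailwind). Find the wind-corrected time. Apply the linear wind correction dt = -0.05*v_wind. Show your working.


dt = -0.05 * v_wind = -0.05 * 0.21 = -0.0105 s
t_corrected = t_still + dt = 9.67 + (-0.0105)
t_corrected = 9.6595 s

9.6595 s


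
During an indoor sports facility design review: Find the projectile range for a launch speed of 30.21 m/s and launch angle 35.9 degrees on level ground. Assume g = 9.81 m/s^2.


R = v^2 * sin(2*theta) / g
Convert angle to radians: theta = 35.9 deg = 0.6266 rad
sin(2*theta) = sin(1.2531) = 0.95
R = 30.21^2 * 0.95 / 9.81
R = 912.6441 * 0.95 / 9.81 = 88.3778 m

88.3778 m


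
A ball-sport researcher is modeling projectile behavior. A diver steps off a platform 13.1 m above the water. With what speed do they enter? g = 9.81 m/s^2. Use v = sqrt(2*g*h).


v = sqrt(2 * g * h)
v = sqrt(2 * 9.81 * 13.1)
v = sqrt(257.022) = 16.0319 m/s

16.0319 m/s


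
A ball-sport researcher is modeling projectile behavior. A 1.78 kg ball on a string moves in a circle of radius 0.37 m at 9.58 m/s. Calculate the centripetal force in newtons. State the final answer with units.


Fc = m * v^2 / r
v^2 = 9.58^2 = 91.7764
Fc = 1.78 * 91.7764 / 0.37
Fc = 163.362 / 0.37 = 441.5189 N

441.5189 N


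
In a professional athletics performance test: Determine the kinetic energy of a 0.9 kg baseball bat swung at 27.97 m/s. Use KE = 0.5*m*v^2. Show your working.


KE = 0.5 * m * v^2
KE = 0.5 * 0.9 * 27.97^2
KE = 0.5 * 0.9 * 782.3209 = 352.0444 J

352.0444 J


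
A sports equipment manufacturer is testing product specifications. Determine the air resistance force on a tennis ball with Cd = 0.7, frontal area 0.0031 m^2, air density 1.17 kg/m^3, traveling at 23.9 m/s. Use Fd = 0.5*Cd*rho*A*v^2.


Fd = 0.5 * Cd * rho * A * v^2
Fd = 0.5 * 0.7 * 1.17 * 0.0031 * 23.9^2
v^2 = 571.21
Fd = 0.5 * 0.7 * 1.17 * 0.0031 * 571.21 = 0.7251 N

0.7251 N


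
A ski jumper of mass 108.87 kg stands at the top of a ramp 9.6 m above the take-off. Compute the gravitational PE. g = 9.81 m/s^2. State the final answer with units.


PE = m * g * h
PE = 108.87 * 9.81 * 9.6
PE = 1068.0147 * 9.6 = 10252.9411 J

10252.9411 J


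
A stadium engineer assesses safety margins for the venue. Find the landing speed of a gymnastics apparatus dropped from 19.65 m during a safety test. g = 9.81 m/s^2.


v = sqrt(2 * g * h)
v = sqrt(2 * 9.81 * 19.65)
v = sqrt(385.533) = 19.635 m/s

19.635 m/s


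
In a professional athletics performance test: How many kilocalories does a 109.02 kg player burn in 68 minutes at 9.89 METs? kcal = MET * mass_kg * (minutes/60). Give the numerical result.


kcal = MET * mass * time_hr
Convert time: 68 min = 1.1333 hr
kcal = 9.89 * 109.02 * 1.1333
kcal = 1221.9688 kcal

1221.9688 kcal


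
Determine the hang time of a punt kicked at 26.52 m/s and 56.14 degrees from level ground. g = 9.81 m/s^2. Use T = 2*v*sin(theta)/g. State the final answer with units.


T = 2*v*sin(theta)/g
sin(theta) = sin(56.14 deg) = 0.8304
T = 2*26.52*0.8304 / 9.81
T = 44.0445 / 9.81 = 4.4898 s

4.4898 s


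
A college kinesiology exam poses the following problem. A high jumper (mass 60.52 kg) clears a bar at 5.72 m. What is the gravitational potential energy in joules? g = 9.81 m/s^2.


PE = m * g * h
PE = 60.52 * 9.81 * 5.72
PE = 593.7012 * 5.72 = 3395.9709 J

3395.9709 J


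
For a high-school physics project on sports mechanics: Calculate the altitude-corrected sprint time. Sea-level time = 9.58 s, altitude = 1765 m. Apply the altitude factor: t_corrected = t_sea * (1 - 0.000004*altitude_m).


Correction factor = 1 - 0.000004 * 1765 = 0.99294
t_corrected = t_sea * factor = 9.58 * 0.99294
t_corrected = 9.5124 s

9.5124 s


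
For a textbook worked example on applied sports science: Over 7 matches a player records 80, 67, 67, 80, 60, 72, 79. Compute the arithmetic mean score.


Average = sum / n
Sum = 505
Average = 505 / 7 = 72.1429

72.1429


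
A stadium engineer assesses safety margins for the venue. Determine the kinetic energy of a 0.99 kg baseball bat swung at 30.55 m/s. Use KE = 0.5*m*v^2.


KE = 0.5 * m * v^2
KE = 0.5 * 0.99 * 30.55^2
KE = 0.5 * 0.99 * 933.3025 = 461.9847 J

461.9847 J


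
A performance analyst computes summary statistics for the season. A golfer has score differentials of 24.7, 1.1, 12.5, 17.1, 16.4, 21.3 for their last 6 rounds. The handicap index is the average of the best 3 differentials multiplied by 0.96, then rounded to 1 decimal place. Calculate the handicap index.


All differentials: 24.7, 1.1, 12.5, 17.1, 16.4, 21.3
Sorted: 1.1, 12.5, 16.4, 17.1, 21.3, 24.7
Best 3: 1.1, 12.5, 16.4
Average of best = 30 / 3 = 10
Raw index = 10 * 0.96 = 9.6
Handicap index = round(9.6, 1) = 9.6

9.6


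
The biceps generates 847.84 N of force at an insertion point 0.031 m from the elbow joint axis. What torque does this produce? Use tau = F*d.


tau = F * d
tau = 847.84 * 0.031
tau = 26.283 N*m

26.283 N*m


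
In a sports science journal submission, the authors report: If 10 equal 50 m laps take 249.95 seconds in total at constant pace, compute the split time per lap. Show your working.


Split time = total_time / n_laps = 249.95 / 10
Split time = 24.995 s per lap

24.995 s


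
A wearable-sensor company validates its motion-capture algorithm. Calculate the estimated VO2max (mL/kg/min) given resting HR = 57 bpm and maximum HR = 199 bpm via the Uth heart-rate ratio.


VO2max = 15.3 * HRmax / HRrest
VO2max = 15.3 * 199 / 57
VO2max = 3044.7 / 57 = 53.4158 mL/kg/min

53.4158 mL/kg/min


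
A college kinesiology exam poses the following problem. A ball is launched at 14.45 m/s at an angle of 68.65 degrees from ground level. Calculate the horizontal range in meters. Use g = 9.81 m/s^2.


R = v^2 * sin(2*theta) / g
Convert angle to radians: theta = 68.65 deg = 1.1982 rad
sin(2*theta) = sin(2.3963) = 0.6782
R = 14.45^2 * 0.6782 / 9.81
R = 208.8025 * 0.6782 / 9.81 = 14.4344 m

14.4344 m


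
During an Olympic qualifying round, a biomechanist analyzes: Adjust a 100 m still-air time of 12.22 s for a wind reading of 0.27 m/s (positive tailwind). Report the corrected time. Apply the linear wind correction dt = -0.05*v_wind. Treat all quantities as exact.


dt = -0.05 * v_wind = -0.05 * 0.27 = -0.0135 s
t_corrected = t_still + dt = 12.22 + (-0.0135)
t_corrected = 12.2065 s

12.2065 s


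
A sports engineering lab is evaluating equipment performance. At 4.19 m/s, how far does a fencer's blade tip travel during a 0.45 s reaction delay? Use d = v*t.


d = v * t
d = 4.19 * 0.45
d = 1.8855 m

1.8855 m


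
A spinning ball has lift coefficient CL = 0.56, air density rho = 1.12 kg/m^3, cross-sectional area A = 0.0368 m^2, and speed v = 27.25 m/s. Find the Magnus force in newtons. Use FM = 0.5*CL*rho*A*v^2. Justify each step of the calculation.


FM = 0.5 * CL * rho * A * v^2
FM = 0.5 * 0.56 * 1.12 * 0.0368 * 27.25^2
v^2 = 742.5625
FM = 0.5 * 0.56 * 1.12 * 0.0368 * 742.5625 = 8.5695 N

8.5695 N


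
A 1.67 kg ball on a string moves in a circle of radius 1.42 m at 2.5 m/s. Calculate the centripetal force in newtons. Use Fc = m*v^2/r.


Fc = m * v^2 / r
v^2 = 2.5^2 = 6.25
Fc = 1.67 * 6.25 / 1.42
Fc = 10.4375 / 1.42 = 7.3504 N

7.3504 N


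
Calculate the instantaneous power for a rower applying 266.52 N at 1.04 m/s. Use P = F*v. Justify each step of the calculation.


P = F * v
P = 266.52 * 1.04
P = 277.1808 W

277.1808 W


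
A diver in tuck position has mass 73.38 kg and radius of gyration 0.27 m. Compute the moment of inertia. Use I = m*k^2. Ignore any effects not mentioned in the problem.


I = m * k^2
I = 73.38 * 0.27^2
I = 73.38 * 0.0729 = 5.3494 kg*m^2

5.3494 kg*m^2


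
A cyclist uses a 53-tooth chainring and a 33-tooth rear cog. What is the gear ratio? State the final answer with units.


GR = front_teeth / rear_teeth
GR = 53 / 33
GR = 1.6061

1.6061


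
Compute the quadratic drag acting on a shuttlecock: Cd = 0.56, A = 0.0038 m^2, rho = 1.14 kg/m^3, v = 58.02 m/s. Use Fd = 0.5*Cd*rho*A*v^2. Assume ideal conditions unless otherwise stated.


Fd = 0.5 * Cd * rho * A * v^2
Fd = 0.5 * 0.56 * 1.14 * 0.0038 * 58.02^2
v^2 = 3366.3204
Fd = 0.5 * 0.56 * 1.14 * 0.0038 * 3366.3204 = 4.0832 N

4.0832 N


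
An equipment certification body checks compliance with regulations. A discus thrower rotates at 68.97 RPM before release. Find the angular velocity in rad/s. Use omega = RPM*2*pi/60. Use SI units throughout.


omega = RPM * 2 * pi / 60
omega = 68.97 * 2 * 3.14159 / 60
omega = 433.3513 / 60 = 7.2225 rad/s

7.2225 rad/s


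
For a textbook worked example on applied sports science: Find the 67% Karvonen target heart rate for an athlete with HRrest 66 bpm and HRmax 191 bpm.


Target = HRrest + pct*(HRmax - HRrest)
Heart rate reserve = HRmax - HRrest = 191 - 66 = 125 bpm
Fraction = 67% = 0.67
Target = 66 + 0.67 * 125
Target = 66 + 83.75 = 149.75 bpm

149.75 bpm


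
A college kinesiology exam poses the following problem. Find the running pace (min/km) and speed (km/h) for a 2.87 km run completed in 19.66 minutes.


Pace = time / distance = 19.66 min / 2.87 km = 6.8502 min/km
Speed = distance / time_in_hours = 2.87 / 0.3277 hr
Speed = 8.7589 km/h

6.8502 min/km, 8.7589 km/h


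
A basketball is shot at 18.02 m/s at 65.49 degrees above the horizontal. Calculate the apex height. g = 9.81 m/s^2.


H = (v*sin(theta))^2 / (2*g)
vy = v*sin(theta) = 18.02 * sin(65.49 deg) = 16.3962 m/s
H = vy^2 / (2*g) = 268.8353 / (2*9.81)
H = 268.8353 / 19.62 = 13.7021 m

13.7021 m


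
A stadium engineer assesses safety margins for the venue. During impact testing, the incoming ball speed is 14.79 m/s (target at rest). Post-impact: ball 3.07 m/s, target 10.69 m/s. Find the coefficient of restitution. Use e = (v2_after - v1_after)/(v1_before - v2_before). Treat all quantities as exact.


e = (v2_after - v1_after) / (v1_before - v2_before)
Numerator = 10.69 - 3.07 = 7.62
Denominator = 14.79 - 0 = 14.79
e = 7.62 / 14.79 = 0.5152

0.5152


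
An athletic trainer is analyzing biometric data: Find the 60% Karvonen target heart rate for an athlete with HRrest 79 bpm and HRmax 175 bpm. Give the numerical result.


Target = HRrest + pct*(HRmax - HRrest)
Heart rate reserve = HRmax - HRrest = 175 - 79 = 96 bpm
Fraction = 60% = 0.6
Target = 79 + 0.6 * 96
Target = 79 + 57.6 = 136.6 bpm

136.6 bpm


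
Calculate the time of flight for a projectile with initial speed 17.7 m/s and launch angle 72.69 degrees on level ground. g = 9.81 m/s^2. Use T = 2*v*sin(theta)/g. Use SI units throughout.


T = 2*v*sin(theta)/g
sin(theta) = sin(72.69 deg) = 0.9547
T = 2*17.7*0.9547 / 9.81
T = 33.7967 / 9.81 = 3.4451 s

3.4451 s


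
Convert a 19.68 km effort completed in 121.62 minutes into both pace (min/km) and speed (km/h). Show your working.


Pace = time / distance = 121.62 min / 19.68 km = 6.1799 min/km
Speed = distance / time_in_hours = 19.68 / 2.027 hr
Speed = 9.7089 km/h

6.1799 min/km, 9.7089 km/h


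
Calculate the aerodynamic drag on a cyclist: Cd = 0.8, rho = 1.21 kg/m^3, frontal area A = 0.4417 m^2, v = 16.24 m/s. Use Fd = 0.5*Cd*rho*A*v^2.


Fd = 0.5 * Cd * rho * A * v^2
Fd = 0.5 * 0.8 * 1.21 * 0.4417 * 16.24^2
v^2 = 263.7376
Fd = 0.5 * 0.8 * 1.21 * 0.4417 * 263.7376 = 56.3826 N

56.3826 N
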